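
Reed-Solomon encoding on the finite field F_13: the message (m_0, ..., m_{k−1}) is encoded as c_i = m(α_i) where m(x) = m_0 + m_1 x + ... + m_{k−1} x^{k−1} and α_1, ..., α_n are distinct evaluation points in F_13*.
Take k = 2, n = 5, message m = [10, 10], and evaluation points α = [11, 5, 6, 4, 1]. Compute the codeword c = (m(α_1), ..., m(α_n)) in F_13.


c = [3, 8, 5, 11, 7]

Message polynomial: m(x) = 10 + 10·x (mod 13).
For each evaluation point α_i, compute m(α_i) mod 13:
  α_1 = 11: Horner steps 10 → 3, so m(11) = 3.
  α_2 = 5: Horner steps 10 → 8, so m(5) = 8.
  α_3 = 6: Horner steps 10 → 5, so m(6) = 5.
  α_4 = 4: Horner steps 10 → 11, so m(4) = 11.
  α_5 = 1: Horner steps 10 → 7, so m(1) = 7.
Codeword c = [3, 8, 5, 11, 7] ∈ F_13^5.


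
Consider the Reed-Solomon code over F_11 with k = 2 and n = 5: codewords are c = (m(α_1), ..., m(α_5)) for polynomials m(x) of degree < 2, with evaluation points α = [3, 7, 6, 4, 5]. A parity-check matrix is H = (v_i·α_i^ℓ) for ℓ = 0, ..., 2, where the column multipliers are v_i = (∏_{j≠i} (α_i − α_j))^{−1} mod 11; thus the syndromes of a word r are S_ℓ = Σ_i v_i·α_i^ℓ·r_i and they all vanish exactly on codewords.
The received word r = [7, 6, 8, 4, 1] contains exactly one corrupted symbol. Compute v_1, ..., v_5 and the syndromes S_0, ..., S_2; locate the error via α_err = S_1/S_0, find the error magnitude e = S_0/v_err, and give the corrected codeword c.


S = (2, 1, 6), error at position 3, error magnitude e = 10, c = [7, 6, 9, 4, 1].

Step 1: column multipliers v_i = (∏_{j≠i}(α_i − α_j))^{−1} mod 11.
  i = 1 (α = 3): (3−7)(3−6)(3−4)(3−5) = (−4)·(−3)·(−1)·(−2) = 24 ≡ 2, so v_1 = 2^{−1} = 6 (mod 11).
  i = 2 (α = 7): (7−3)(7−6)(7−4)(7−5) = 4·1·3·2 = 24 ≡ 2, so v_2 = 2^{−1} = 6 (mod 11).
  i = 3 (α = 6): (6−3)(6−7)(6−4)(6−5) = 3·(−1)·2·1 = −6 ≡ 5, so v_3 = 5^{−1} = 9 (mod 11).
  i = 4 (α = 4): (4−3)(4−7)(4−6)(4−5) = 1·(−3)·(−2)·(−1) = −6 ≡ 5, so v_4 = 5^{−1} = 9 (mod 11).
  i = 5 (α = 5): (5−3)(5−7)(5−6)(5−4) = 2·(−2)·(−1)·1 = 4 ≡ 4, so v_5 = 4^{−1} = 3 (mod 11).
  v = [6, 6, 9, 9, 3].
Step 2: syndromes of r = [7, 6, 8, 4, 1] (all sums mod 11).
  S_0 = Σ v_i r_i = 6·7 + 6·6 + 9·8 + 9·4 + 3·1 = 189 ≡ 2.
  S_1 = Σ v_i α_i r_i = 6·3·7 + 6·7·6 + 9·6·8 + 9·4·4 + 3·5·1 = 969 ≡ 1.
  α_i^2 mod 11 = [9, 5, 3, 5, 3].
  S_2 = Σ v_i α_i^2 r_i = 6·9·7 + 6·5·6 + 9·3·8 + 9·5·4 + 3·3·1 = 963 ≡ 6.
  S = (2, 1, 6) ≠ 0, so r is not a codeword (an error is present).
Step 3: locate the error. For a single error e at position i, S_ℓ = v_i·e·α_i^ℓ, so α_err = S_1/S_0.
  S_0^{−1} = 2^{−1} = 6 (mod 11), so α_err = 1·6 = 6 ≡ 6 = α_3. Error position i = 3.
  Consistency check: S_2/S_1 = 6·1 = 6 ≡ 6 = α_err ✓ (single-error assumption holds).
Step 4: error magnitude e = S_0/v_3 = S_0·∏_{j≠3}(α_3 − α_j) = 2·5 = 10 ≡ 10 (mod 11).
Step 5: correct position 3: c_3 = r_3 − e = 8 − 10 ≡ 9 (mod 11). Hence c = [7, 6, 9, 4, 1].
  Check: interpolating c through the α_i gives m(x) = 5 + 8·x (degree < 2) with m(α_i) = c_i for every i, so c is indeed a codeword.


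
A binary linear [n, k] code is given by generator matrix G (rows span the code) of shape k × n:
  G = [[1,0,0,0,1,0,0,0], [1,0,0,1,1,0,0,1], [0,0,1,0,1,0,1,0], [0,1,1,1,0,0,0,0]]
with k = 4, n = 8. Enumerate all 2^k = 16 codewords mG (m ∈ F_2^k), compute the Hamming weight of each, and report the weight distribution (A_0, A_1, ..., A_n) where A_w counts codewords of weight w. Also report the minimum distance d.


Weight distribution: A_0 = 1, A_2 = 2, A_3 = 4, A_4 = 5, A_5 = 4. Minimum distance d = 2.

Enumerate all 2^4 = 16 messages m ∈ F_2^4.
For each, compute codeword c = mG in F_2^8, then tally its weight.
  m = 0000 → c = 00000000, weight = 0.
  m = 1000 → c = 10001000, weight = 2.
  m = 0100 → c = 10011001, weight = 4.
  m = 1100 → c = 00010001, weight = 2.
  m = 0010 → c = 00101010, weight = 3.
  m = 1010 → c = 10100010, weight = 3.
  m = 0110 → c = 10110011, weight = 5.
  m = 1110 → c = 00111011, weight = 5.
  m = 0001 → c = 01110000, weight = 3.
  m = 1001 → c = 11111000, weight = 5.
  m = 0101 → c = 11101001, weight = 5.
  m = 1101 → c = 01100001, weight = 3.
  m = 0011 → c = 01011010, weight = 4.
  m = 1011 → c = 11010010, weight = 4.
  m = 0111 → c = 11000011, weight = 4.
  m = 1111 → c = 01001011, weight = 4.
Tally weights:
  weight 0: 1 codewords.
  weight 2: 2 codewords.
  weight 3: 4 codewords.
  weight 4: 5 codewords.
  weight 5: 4 codewords.
Minimum distance d = smallest w > 0 with A_w > 0 = 2.
Sanity: Σ A_w = 16 = 2^4 = 16 ✓.


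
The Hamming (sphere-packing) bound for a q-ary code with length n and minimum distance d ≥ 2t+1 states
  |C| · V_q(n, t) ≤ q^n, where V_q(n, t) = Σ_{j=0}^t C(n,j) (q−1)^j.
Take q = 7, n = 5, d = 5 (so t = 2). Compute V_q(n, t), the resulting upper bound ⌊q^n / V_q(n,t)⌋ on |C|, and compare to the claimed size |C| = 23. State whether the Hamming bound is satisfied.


V_q(n, t) = 391, q^n = 16807, Hamming bound = 42, |C| = 23 ≤ bound (satisfied).

Step 1: Compute V_q(n, t) = Σ_{j=0}^2 C(n, j) (q−1)^j.
  j = 0: C(5,0)·(6)^0 = 1·1 = 1.
  j = 1: C(5,1)·(6)^1 = 5·6 = 30.
  j = 2: C(5,2)·(6)^2 = 10·36 = 360.
  V_q(n, t) = 1 + 30 + 360 = 391.
Step 2: q^n = 7^5 = 16807.
Step 3: Hamming bound ⌊q^n / V_q(n,t)⌋ = ⌊16807/391⌋ = 42.
Step 4: Compare |C| = 23 to 42: satisfied.
The claimed |C| lies below the Hamming bound.


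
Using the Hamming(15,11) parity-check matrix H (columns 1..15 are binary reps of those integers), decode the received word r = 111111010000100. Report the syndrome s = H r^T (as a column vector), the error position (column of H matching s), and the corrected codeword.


s = (0, 0, 1, 0)^T, error position = 2, corrected codeword c = 101111010000100

Compute s = H r^T mod 2 one row at a time:
  s_1 = 1 + 0 + 0 + 0 + 0 + 1 + 0 + 0 = 2 ≡ 0 (mod 2).
  s_2 = 1 + 1 + 1 + 0 + 0 + 1 + 0 + 0 = 4 ≡ 0 (mod 2).
  s_3 = 1 + 1 + 1 + 0 + 0 + 0 + 0 + 0 = 3 ≡ 1 (mod 2).
  s_4 = 1 + 1 + 1 + 0 + 0 + 0 + 1 + 0 = 4 ≡ 0 (mod 2).
s = (0, 0, 1, 0)^T — this equals column 2 of H (binary 0010), so error is at position 2.
Correct: flip bit 2 of r = 111111010000100 to get c = 101111010000100.


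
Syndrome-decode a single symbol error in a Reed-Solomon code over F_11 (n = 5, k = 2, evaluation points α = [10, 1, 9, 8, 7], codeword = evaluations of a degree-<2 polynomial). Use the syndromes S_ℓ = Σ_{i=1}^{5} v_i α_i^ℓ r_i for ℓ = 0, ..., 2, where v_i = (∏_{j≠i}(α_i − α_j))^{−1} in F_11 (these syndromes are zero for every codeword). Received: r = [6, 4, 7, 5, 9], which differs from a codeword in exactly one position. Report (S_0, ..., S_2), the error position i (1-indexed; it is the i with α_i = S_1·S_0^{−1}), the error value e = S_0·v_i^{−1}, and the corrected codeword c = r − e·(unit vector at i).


S = (10, 3, 2), error at position 4, error magnitude e = 8, c = [6, 4, 7, 8, 9].

Step 1: column multipliers v_i = (∏_{j≠i}(α_i − α_j))^{−1} mod 11.
  i = 1 (α = 10): (10−1)(10−9)(10−8)(10−7) = 9·1·2·3 = 54 ≡ 10, so v_1 = 10^{−1} = 10 (mod 11).
  i = 2 (α = 1): (1−10)(1−9)(1−8)(1−7) = (−9)·(−8)·(−7)·(−6) = 3024 ≡ 10, so v_2 = 10^{−1} = 10 (mod 11).
  i = 3 (α = 9): (9−10)(9−1)(9−8)(9−7) = (−1)·8·1·2 = −16 ≡ 6, so v_3 = 6^{−1} = 2 (mod 11).
  i = 4 (α = 8): (8−10)(8−1)(8−9)(8−7) = (−2)·7·(−1)·1 = 14 ≡ 3, so v_4 = 3^{−1} = 4 (mod 11).
  i = 5 (α = 7): (7−10)(7−1)(7−9)(7−8) = (−3)·6·(−2)·(−1) = −36 ≡ 8, so v_5 = 8^{−1} = 7 (mod 11).
  v = [10, 10, 2, 4, 7].
Step 2: syndromes of r = [6, 4, 7, 5, 9] (all sums mod 11).
  S_0 = Σ v_i r_i = 10·6 + 10·4 + 2·7 + 4·5 + 7·9 = 197 ≡ 10.
  S_1 = Σ v_i α_i r_i = 10·10·6 + 10·1·4 + 2·9·7 + 4·8·5 + 7·7·9 = 1367 ≡ 3.
  α_i^2 mod 11 = [1, 1, 4, 9, 5].
  S_2 = Σ v_i α_i^2 r_i = 10·1·6 + 10·1·4 + 2·4·7 + 4·9·5 + 7·5·9 = 651 ≡ 2.
  S = (10, 3, 2) ≠ 0, so r is not a codeword (an error is present).
Step 3: locate the error. For a single error e at position i, S_ℓ = v_i·e·α_i^ℓ, so α_err = S_1/S_0.
  S_0^{−1} = 10^{−1} = 10 (mod 11), so α_err = 3·10 = 30 ≡ 8 = α_4. Error position i = 4.
  Consistency check: S_2/S_1 = 2·4 = 8 ≡ 8 = α_err ✓ (single-error assumption holds).
Step 4: error magnitude e = S_0/v_4 = S_0·∏_{j≠4}(α_4 − α_j) = 10·3 = 30 ≡ 8 (mod 11).
Step 5: correct position 4: c_4 = r_4 − e = 5 − 8 ≡ 8 (mod 11). Hence c = [6, 4, 7, 8, 9].
  Check: interpolating c through the α_i gives m(x) = 5 + 10·x (degree < 2) with m(α_i) = c_i for every i, so c is indeed a codeword.


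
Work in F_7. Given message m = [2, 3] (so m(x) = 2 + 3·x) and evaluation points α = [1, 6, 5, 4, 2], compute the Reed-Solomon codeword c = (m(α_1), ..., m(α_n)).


c = [5, 6, 3, 0, 1]

Message polynomial: m(x) = 2 + 3·x (mod 7).
For each evaluation point α_i, compute m(α_i) mod 7:
  α_1 = 1: Horner steps 3 → 5, so m(1) = 5.
  α_2 = 6: Horner steps 3 → 6, so m(6) = 6.
  α_3 = 5: Horner steps 3 → 3, so m(5) = 3.
  α_4 = 4: Horner steps 3 → 0, so m(4) = 0.
  α_5 = 2: Horner steps 3 → 1, so m(2) = 1.
Codeword c = [5, 6, 3, 0, 1] ∈ F_7^5.


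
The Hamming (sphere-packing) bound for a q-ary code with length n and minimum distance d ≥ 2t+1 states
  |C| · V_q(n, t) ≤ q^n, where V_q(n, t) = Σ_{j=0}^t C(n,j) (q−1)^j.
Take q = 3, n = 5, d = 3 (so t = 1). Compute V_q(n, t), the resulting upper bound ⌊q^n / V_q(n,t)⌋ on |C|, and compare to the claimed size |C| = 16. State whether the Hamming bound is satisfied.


V_q(n, t) = 11, q^n = 243, Hamming bound = 22, |C| = 16 ≤ bound (satisfied).

Step 1: Compute V_q(n, t) = Σ_{j=0}^1 C(n, j) (q−1)^j.
  j = 0: C(5,0)·(2)^0 = 1·1 = 1.
  j = 1: C(5,1)·(2)^1 = 5·2 = 10.
  V_q(n, t) = 1 + 10 = 11.
Step 2: q^n = 3^5 = 243.
Step 3: Hamming bound ⌊q^n / V_q(n,t)⌋ = ⌊243/11⌋ = 22.
Step 4: Compare |C| = 16 to 22: satisfied.
The claimed |C| lies below the Hamming bound.


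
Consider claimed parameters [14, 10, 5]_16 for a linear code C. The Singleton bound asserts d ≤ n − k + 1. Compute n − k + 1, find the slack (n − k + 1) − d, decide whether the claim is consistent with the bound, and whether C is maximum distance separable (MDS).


Singleton RHS = n − k + 1 = 5, slack = 0, bound satisfied, MDS.

Singleton bound: d ≤ n − k + 1.
Here n = 14, k = 10, so n − k + 1 = 5.
Given d = 5, check d ≤ 5: YES.
Slack = (n − k + 1) − d = 0.
The code is MDS (slack = 0).
Description: the claimed parameters are [14, 10, 5]_16; such a code would be MDS (meets Singleton bound).


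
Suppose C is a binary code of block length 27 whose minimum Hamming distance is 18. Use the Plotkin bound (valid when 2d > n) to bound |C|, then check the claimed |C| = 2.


Plotkin bound M ≤ 4; given |C| = 2 ≤ bound (satisfied).

Check applicability: 2d = 36, n = 27.
2d − n = 9 > 0, so Plotkin applies.
Compute d/(2d−n) = 18/9 ≈ 2.0000.
⌊d/(2d−n)⌋ = 2.
Plotkin bound: M ≤ 2·2 = 4.
Given |C| = 2, check: satisfied.
This |C| is below the Plotkin bound.


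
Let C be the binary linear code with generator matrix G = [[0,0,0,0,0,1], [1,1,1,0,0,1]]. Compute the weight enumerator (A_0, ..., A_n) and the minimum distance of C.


Weight distribution: A_0 = 1, A_1 = 1, A_3 = 1, A_4 = 1. Minimum distance d = 1.

Enumerate all 2^2 = 4 messages m ∈ F_2^2.
For each, compute codeword c = mG in F_2^6, then tally its weight.
  m = 00 → c = 000000, weight = 0.
  m = 10 → c = 000001, weight = 1.
  m = 01 → c = 111001, weight = 4.
  m = 11 → c = 111000, weight = 3.
Tally weights:
  weight 0: 1 codewords.
  weight 1: 1 codewords.
  weight 3: 1 codewords.
  weight 4: 1 codewords.
Minimum distance d = smallest w > 0 with A_w > 0 = 1.
Sanity: Σ A_w = 4 = 2^2 = 4 ✓.


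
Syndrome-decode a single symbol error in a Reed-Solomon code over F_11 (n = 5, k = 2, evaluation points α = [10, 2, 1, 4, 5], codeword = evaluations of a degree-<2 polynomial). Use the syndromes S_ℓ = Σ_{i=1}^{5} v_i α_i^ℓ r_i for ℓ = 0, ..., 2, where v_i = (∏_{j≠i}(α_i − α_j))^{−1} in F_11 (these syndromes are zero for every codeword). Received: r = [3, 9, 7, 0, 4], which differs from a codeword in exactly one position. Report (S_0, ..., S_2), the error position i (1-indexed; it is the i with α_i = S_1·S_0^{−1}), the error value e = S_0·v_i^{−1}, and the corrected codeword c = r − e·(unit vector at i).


S = (3, 1, 4), error at position 4, error magnitude e = 9, c = [3, 9, 7, 2, 4].

Step 1: column multipliers v_i = (∏_{j≠i}(α_i − α_j))^{−1} mod 11.
  i = 1 (α = 10): (10−2)(10−1)(10−4)(10−5) = 8·9·6·5 = 2160 ≡ 4, so v_1 = 4^{−1} = 3 (mod 11).
  i = 2 (α = 2): (2−10)(2−1)(2−4)(2−5) = (−8)·1·(−2)·(−3) = −48 ≡ 7, so v_2 = 7^{−1} = 8 (mod 11).
  i = 3 (α = 1): (1−10)(1−2)(1−4)(1−5) = (−9)·(−1)·(−3)·(−4) = 108 ≡ 9, so v_3 = 9^{−1} = 5 (mod 11).
  i = 4 (α = 4): (4−10)(4−2)(4−1)(4−5) = (−6)·2·3·(−1) = 36 ≡ 3, so v_4 = 3^{−1} = 4 (mod 11).
  i = 5 (α = 5): (5−10)(5−2)(5−1)(5−4) = (−5)·3·4·1 = −60 ≡ 6, so v_5 = 6^{−1} = 2 (mod 11).
  v = [3, 8, 5, 4, 2].
Step 2: syndromes of r = [3, 9, 7, 0, 4] (all sums mod 11).
  S_0 = Σ v_i r_i = 3·3 + 8·9 + 5·7 + 4·0 + 2·4 = 124 ≡ 3.
  S_1 = Σ v_i α_i r_i = 3·10·3 + 8·2·9 + 5·1·7 + 4·4·0 + 2·5·4 = 309 ≡ 1.
  α_i^2 mod 11 = [1, 4, 1, 5, 3].
  S_2 = Σ v_i α_i^2 r_i = 3·1·3 + 8·4·9 + 5·1·7 + 4·5·0 + 2·3·4 = 356 ≡ 4.
  S = (3, 1, 4) ≠ 0, so r is not a codeword (an error is present).
Step 3: locate the error. For a single error e at position i, S_ℓ = v_i·e·α_i^ℓ, so α_err = S_1/S_0.
  S_0^{−1} = 3^{−1} = 4 (mod 11), so α_err = 1·4 = 4 ≡ 4 = α_4. Error position i = 4.
  Consistency check: S_2/S_1 = 4·1 = 4 ≡ 4 = α_err ✓ (single-error assumption holds).
Step 4: error magnitude e = S_0/v_4 = S_0·∏_{j≠4}(α_4 − α_j) = 3·3 = 9 ≡ 9 (mod 11).
Step 5: correct position 4: c_4 = r_4 − e = 0 − 9 ≡ 2 (mod 11). Hence c = [3, 9, 7, 2, 4].
  Check: interpolating c through the α_i gives m(x) = 5 + 2·x (degree < 2) with m(α_i) = c_i for every i, so c is indeed a codeword.


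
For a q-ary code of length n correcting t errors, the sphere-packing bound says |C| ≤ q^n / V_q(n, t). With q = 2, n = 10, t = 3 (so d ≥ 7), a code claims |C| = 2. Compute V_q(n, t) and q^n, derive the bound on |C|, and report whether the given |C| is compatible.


V_q(n, t) = 176, q^n = 1024, Hamming bound = 5, |C| = 2 ≤ bound (satisfied).

Step 1: Compute V_q(n, t) = Σ_{j=0}^3 C(n, j) (q−1)^j.
  j = 0: C(10,0)·(1)^0 = 1·1 = 1.
  j = 1: C(10,1)·(1)^1 = 10·1 = 10.
  j = 2: C(10,2)·(1)^2 = 45·1 = 45.
  j = 3: C(10,3)·(1)^3 = 120·1 = 120.
  V_q(n, t) = 1 + 10 + 45 + 120 = 176.
Step 2: q^n = 2^10 = 1024.
Step 3: Hamming bound ⌊q^n / V_q(n,t)⌋ = ⌊1024/176⌋ = 5.
Step 4: Compare |C| = 2 to 5: satisfied.
The claimed |C| lies below the Hamming bound.


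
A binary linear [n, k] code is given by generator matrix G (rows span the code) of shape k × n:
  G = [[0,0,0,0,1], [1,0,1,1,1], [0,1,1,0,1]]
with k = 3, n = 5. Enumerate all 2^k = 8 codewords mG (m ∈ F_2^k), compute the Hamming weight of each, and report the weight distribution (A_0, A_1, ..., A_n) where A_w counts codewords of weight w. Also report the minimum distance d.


Weight distribution: A_0 = 1, A_1 = 1, A_2 = 1, A_3 = 3, A_4 = 2. Minimum distance d = 1.

Enumerate all 2^3 = 8 messages m ∈ F_2^3.
For each, compute codeword c = mG in F_2^5, then tally its weight.
  m = 000 → c = 00000, weight = 0.
  m = 100 → c = 00001, weight = 1.
  m = 010 → c = 10111, weight = 4.
  m = 110 → c = 10110, weight = 3.
  m = 001 → c = 01101, weight = 3.
  m = 101 → c = 01100, weight = 2.
  m = 011 → c = 11010, weight = 3.
  m = 111 → c = 11011, weight = 4.
Tally weights:
  weight 0: 1 codewords.
  weight 1: 1 codewords.
  weight 2: 1 codewords.
  weight 3: 3 codewords.
  weight 4: 2 codewords.
Minimum distance d = smallest w > 0 with A_w > 0 = 1.
Sanity: Σ A_w = 8 = 2^3 = 8 ✓.


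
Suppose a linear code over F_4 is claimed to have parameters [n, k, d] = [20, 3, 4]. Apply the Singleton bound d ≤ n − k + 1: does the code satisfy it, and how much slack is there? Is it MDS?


Singleton RHS = n − k + 1 = 18, slack = 14, bound satisfied, not MDS.

Singleton bound: d ≤ n − k + 1.
Here n = 20, k = 3, so n − k + 1 = 18.
Given d = 4, check d ≤ 18: YES.
Slack = (n − k + 1) − d = 14.
The code is NOT MDS (slack = 14 > 0).
Description: the claimed parameters are [20, 3, 4]_4; such a code would be non-MDS.


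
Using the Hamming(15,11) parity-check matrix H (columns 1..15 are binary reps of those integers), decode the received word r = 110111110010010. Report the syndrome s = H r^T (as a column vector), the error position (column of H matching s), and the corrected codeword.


s = (1, 1, 1, 0)^T, error position = 14, corrected codeword c = 110111110010000

Compute s = H r^T mod 2 one row at a time:
  s_1 = 1 + 0 + 0 + 1 + 0 + 0 + 1 + 0 = 3 ≡ 1 (mod 2).
  s_2 = 1 + 1 + 1 + 1 + 0 + 0 + 1 + 0 = 5 ≡ 1 (mod 2).
  s_3 = 1 + 0 + 1 + 1 + 0 + 1 + 1 + 0 = 5 ≡ 1 (mod 2).
  s_4 = 1 + 0 + 1 + 1 + 0 + 1 + 0 + 0 = 4 ≡ 0 (mod 2).
s = (1, 1, 1, 0)^T — this equals column 14 of H (binary 1110), so error is at position 14.
Correct: flip bit 14 of r = 110111110010010 to get c = 110111110010000.


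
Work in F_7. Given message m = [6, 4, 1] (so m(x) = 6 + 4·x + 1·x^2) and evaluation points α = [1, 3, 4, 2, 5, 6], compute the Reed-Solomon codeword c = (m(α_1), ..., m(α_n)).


c = [4, 6, 3, 4, 2, 3]

Message polynomial: m(x) = 6 + 4·x + 1·x^2 (mod 7).
For each evaluation point α_i, compute m(α_i) mod 7:
  α_1 = 1: Horner steps 1 → 5 → 4, so m(1) = 4.
  α_2 = 3: Horner steps 1 → 0 → 6, so m(3) = 6.
  α_3 = 4: Horner steps 1 → 1 → 3, so m(4) = 3.
  α_4 = 2: Horner steps 1 → 6 → 4, so m(2) = 4.
  α_5 = 5: Horner steps 1 → 2 → 2, so m(5) = 2.
  α_6 = 6: Horner steps 1 → 3 → 3, so m(6) = 3.
Codeword c = [4, 6, 3, 4, 2, 3] ∈ F_7^6.


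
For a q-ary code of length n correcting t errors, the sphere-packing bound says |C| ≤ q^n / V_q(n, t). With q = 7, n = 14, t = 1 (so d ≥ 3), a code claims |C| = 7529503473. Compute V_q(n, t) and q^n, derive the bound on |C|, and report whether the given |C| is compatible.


V_q(n, t) = 85, q^n = 678223072849, Hamming bound = 7979094974, |C| = 7529503473 ≤ bound (satisfied).

Step 1: Compute V_q(n, t) = Σ_{j=0}^1 C(n, j) (q−1)^j.
  j = 0: C(14,0)·(6)^0 = 1·1 = 1.
  j = 1: C(14,1)·(6)^1 = 14·6 = 84.
  V_q(n, t) = 1 + 84 = 85.
Step 2: q^n = 7^14 = 678223072849.
Step 3: Hamming bound ⌊q^n / V_q(n,t)⌋ = ⌊678223072849/85⌋ = 7979094974.
Step 4: Compare |C| = 7529503473 to 7979094974: satisfied.
The claimed |C| lies below the Hamming bound.


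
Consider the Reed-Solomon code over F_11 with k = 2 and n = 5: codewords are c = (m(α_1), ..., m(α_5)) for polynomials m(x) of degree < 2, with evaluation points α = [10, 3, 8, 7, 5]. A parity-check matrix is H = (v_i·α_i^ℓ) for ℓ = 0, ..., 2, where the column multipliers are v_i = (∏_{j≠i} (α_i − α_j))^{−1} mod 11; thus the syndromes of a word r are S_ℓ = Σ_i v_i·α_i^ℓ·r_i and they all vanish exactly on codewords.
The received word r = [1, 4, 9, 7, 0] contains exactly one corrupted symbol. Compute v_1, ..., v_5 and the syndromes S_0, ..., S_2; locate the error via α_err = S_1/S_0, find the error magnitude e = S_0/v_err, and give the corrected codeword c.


S = (5, 7, 1), error at position 3, error magnitude e = 4, c = [1, 4, 5, 7, 0].

Step 1: column multipliers v_i = (∏_{j≠i}(α_i − α_j))^{−1} mod 11.
  i = 1 (α = 10): (10−3)(10−8)(10−7)(10−5) = 7·2·3·5 = 210 ≡ 1, so v_1 = 1^{−1} = 1 (mod 11).
  i = 2 (α = 3): (3−10)(3−8)(3−7)(3−5) = (−7)·(−5)·(−4)·(−2) = 280 ≡ 5, so v_2 = 5^{−1} = 9 (mod 11).
  i = 3 (α = 8): (8−10)(8−3)(8−7)(8−5) = (−2)·5·1·3 = −30 ≡ 3, so v_3 = 3^{−1} = 4 (mod 11).
  i = 4 (α = 7): (7−10)(7−3)(7−8)(7−5) = (−3)·4·(−1)·2 = 24 ≡ 2, so v_4 = 2^{−1} = 6 (mod 11).
  i = 5 (α = 5): (5−10)(5−3)(5−8)(5−7) = (−5)·2·(−3)·(−2) = −60 ≡ 6, so v_5 = 6^{−1} = 2 (mod 11).
  v = [1, 9, 4, 6, 2].
Step 2: syndromes of r = [1, 4, 9, 7, 0] (all sums mod 11).
  S_0 = Σ v_i r_i = 1·1 + 9·4 + 4·9 + 6·7 + 2·0 = 115 ≡ 5.
  S_1 = Σ v_i α_i r_i = 1·10·1 + 9·3·4 + 4·8·9 + 6·7·7 + 2·5·0 = 700 ≡ 7.
  α_i^2 mod 11 = [1, 9, 9, 5, 3].
  S_2 = Σ v_i α_i^2 r_i = 1·1·1 + 9·9·4 + 4·9·9 + 6·5·7 + 2·3·0 = 859 ≡ 1.
  S = (5, 7, 1) ≠ 0, so r is not a codeword (an error is present).
Step 3: locate the error. For a single error e at position i, S_ℓ = v_i·e·α_i^ℓ, so α_err = S_1/S_0.
  S_0^{−1} = 5^{−1} = 9 (mod 11), so α_err = 7·9 = 63 ≡ 8 = α_3. Error position i = 3.
  Consistency check: S_2/S_1 = 1·8 = 8 ≡ 8 = α_err ✓ (single-error assumption holds).
Step 4: error magnitude e = S_0/v_3 = S_0·∏_{j≠3}(α_3 − α_j) = 5·3 = 15 ≡ 4 (mod 11).
Step 5: correct position 3: c_3 = r_3 − e = 9 − 4 ≡ 5 (mod 11). Hence c = [1, 4, 5, 7, 0].
  Check: interpolating c through the α_i gives m(x) = 10 + 9·x (degree < 2) with m(α_i) = c_i for every i, so c is indeed a codeword.


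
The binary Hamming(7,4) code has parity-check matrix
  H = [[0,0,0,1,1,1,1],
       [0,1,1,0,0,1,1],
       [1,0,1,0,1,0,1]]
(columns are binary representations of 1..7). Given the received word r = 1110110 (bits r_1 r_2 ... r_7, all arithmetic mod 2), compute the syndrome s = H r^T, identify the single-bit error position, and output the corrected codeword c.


s = (0, 1, 1)^T, error position = 3, corrected codeword c = 1100110

Compute s = H r^T mod 2 one row at a time:
  s_1 = 0 + 1 + 1 + 0 = 2 ≡ 0 (mod 2).
  s_2 = 1 + 1 + 1 + 0 = 3 ≡ 1 (mod 2).
  s_3 = 1 + 1 + 1 + 0 = 3 ≡ 1 (mod 2).
s = (0, 1, 1)^T — this equals column 3 of H (binary 011), so error is at position 3.
Correct: flip bit 3 of r = 1110110 to get c = 1100110.


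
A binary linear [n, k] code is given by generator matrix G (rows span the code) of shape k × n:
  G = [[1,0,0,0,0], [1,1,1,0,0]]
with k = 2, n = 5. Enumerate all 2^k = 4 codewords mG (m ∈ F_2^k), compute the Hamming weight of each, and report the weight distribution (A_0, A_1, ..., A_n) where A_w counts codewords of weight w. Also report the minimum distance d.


Weight distribution: A_0 = 1, A_1 = 1, A_2 = 1, A_3 = 1. Minimum distance d = 1.

Enumerate all 2^2 = 4 messages m ∈ F_2^2.
For each, compute codeword c = mG in F_2^5, then tally its weight.
  m = 00 → c = 00000, weight = 0.
  m = 10 → c = 10000, weight = 1.
  m = 01 → c = 11100, weight = 3.
  m = 11 → c = 01100, weight = 2.
Tally weights:
  weight 0: 1 codewords.
  weight 1: 1 codewords.
  weight 2: 1 codewords.
  weight 3: 1 codewords.
Minimum distance d = smallest w > 0 with A_w > 0 = 1.
Sanity: Σ A_w = 4 = 2^2 = 4 ✓.


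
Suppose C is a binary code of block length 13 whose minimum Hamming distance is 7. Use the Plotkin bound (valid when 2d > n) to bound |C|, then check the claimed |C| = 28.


Plotkin bound M ≤ 14; given |C| = 28 > bound (violated).

Check applicability: 2d = 14, n = 13.
2d − n = 1 > 0, so Plotkin applies.
Compute d/(2d−n) = 7/1 ≈ 7.0000.
⌊d/(2d−n)⌋ = 7.
Plotkin bound: M ≤ 2·7 = 14.
Given |C| = 28, check: VIOLATED.
This |C| is above the Plotkin bound, so no binary code with n = 13, d = 7 and 28 codewords exists.


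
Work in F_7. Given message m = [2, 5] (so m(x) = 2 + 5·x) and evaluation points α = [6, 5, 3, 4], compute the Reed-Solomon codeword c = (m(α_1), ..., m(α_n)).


c = [4, 6, 3, 1]

Message polynomial: m(x) = 2 + 5·x (mod 7).
For each evaluation point α_i, compute m(α_i) mod 7:
  α_1 = 6: Horner steps 5 → 4, so m(6) = 4.
  α_2 = 5: Horner steps 5 → 6, so m(5) = 6.
  α_3 = 3: Horner steps 5 → 3, so m(3) = 3.
  α_4 = 4: Horner steps 5 → 1, so m(4) = 1.
Codeword c = [4, 6, 3, 1] ∈ F_7^4.


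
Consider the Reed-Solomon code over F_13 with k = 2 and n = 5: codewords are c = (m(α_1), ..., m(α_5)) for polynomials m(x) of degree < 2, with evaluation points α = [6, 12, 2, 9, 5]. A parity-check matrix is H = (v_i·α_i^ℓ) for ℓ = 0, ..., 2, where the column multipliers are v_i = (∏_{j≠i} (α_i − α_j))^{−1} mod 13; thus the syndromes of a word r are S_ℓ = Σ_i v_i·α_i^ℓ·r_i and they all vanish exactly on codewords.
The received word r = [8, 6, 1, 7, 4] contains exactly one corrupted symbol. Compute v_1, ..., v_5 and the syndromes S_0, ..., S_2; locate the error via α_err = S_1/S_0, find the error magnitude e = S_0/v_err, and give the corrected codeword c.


S = (6, 12, 11), error at position 3, error magnitude e = 9, c = [8, 6, 5, 7, 4].

Step 1: column multipliers v_i = (∏_{j≠i}(α_i − α_j))^{−1} mod 13.
  i = 1 (α = 6): (6−12)(6−2)(6−9)(6−5) = (−6)·4·(−3)·1 = 72 ≡ 7, so v_1 = 7^{−1} = 2 (mod 13).
  i = 2 (α = 12): (12−6)(12−2)(12−9)(12−5) = 6·10·3·7 = 1260 ≡ 12, so v_2 = 12^{−1} = 12 (mod 13).
  i = 3 (α = 2): (2−6)(2−12)(2−9)(2−5) = (−4)·(−10)·(−7)·(−3) = 840 ≡ 8, so v_3 = 8^{−1} = 5 (mod 13).
  i = 4 (α = 9): (9−6)(9−12)(9−2)(9−5) = 3·(−3)·7·4 = −252 ≡ 8, so v_4 = 8^{−1} = 5 (mod 13).
  i = 5 (α = 5): (5−6)(5−12)(5−2)(5−9) = (−1)·(−7)·3·(−4) = −84 ≡ 7, so v_5 = 7^{−1} = 2 (mod 13).
  v = [2, 12, 5, 5, 2].
Step 2: syndromes of r = [8, 6, 1, 7, 4] (all sums mod 13).
  S_0 = Σ v_i r_i = 2·8 + 12·6 + 5·1 + 5·7 + 2·4 = 136 ≡ 6.
  S_1 = Σ v_i α_i r_i = 2·6·8 + 12·12·6 + 5·2·1 + 5·9·7 + 2·5·4 = 1325 ≡ 12.
  α_i^2 mod 13 = [10, 1, 4, 3, 12].
  S_2 = Σ v_i α_i^2 r_i = 2·10·8 + 12·1·6 + 5·4·1 + 5·3·7 + 2·12·4 = 453 ≡ 11.
  S = (6, 12, 11) ≠ 0, so r is not a codeword (an error is present).
Step 3: locate the error. For a single error e at position i, S_ℓ = v_i·e·α_i^ℓ, so α_err = S_1/S_0.
  S_0^{−1} = 6^{−1} = 11 (mod 13), so α_err = 12·11 = 132 ≡ 2 = α_3. Error position i = 3.
  Consistency check: S_2/S_1 = 11·12 = 132 ≡ 2 = α_err ✓ (single-error assumption holds).
Step 4: error magnitude e = S_0/v_3 = S_0·∏_{j≠3}(α_3 − α_j) = 6·8 = 48 ≡ 9 (mod 13).
Step 5: correct position 3: c_3 = r_3 − e = 1 − 9 ≡ 5 (mod 13). Hence c = [8, 6, 5, 7, 4].
  Check: interpolating c through the α_i gives m(x) = 10 + 4·x (degree < 2) with m(α_i) = c_i for every i, so c is indeed a codeword.


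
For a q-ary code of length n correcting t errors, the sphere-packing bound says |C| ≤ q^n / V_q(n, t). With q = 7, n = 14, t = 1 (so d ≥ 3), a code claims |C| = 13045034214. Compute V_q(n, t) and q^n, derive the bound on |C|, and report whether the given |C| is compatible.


V_q(n, t) = 85, q^n = 678223072849, Hamming bound = 7979094974, |C| = 13045034214 > bound (violated).

Step 1: Compute V_q(n, t) = Σ_{j=0}^1 C(n, j) (q−1)^j.
  j = 0: C(14,0)·(6)^0 = 1·1 = 1.
  j = 1: C(14,1)·(6)^1 = 14·6 = 84.
  V_q(n, t) = 1 + 84 = 85.
Step 2: q^n = 7^14 = 678223072849.
Step 3: Hamming bound ⌊q^n / V_q(n,t)⌋ = ⌊678223072849/85⌋ = 7979094974.
Step 4: Compare |C| = 13045034214 to 7979094974: violated.
The claimed |C| lies above the Hamming bound, so no 7-ary code of length 14 with d ≥ 3 can have 13045034214 codewords.


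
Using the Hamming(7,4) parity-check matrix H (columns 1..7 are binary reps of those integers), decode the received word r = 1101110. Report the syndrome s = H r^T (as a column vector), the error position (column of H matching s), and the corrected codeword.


s = (1, 0, 0)^T, error position = 4, corrected codeword c = 1100110

Compute s = H r^T mod 2 one row at a time:
  s_1 = 1 + 1 + 1 + 0 = 3 ≡ 1 (mod 2).
  s_2 = 1 + 0 + 1 + 0 = 2 ≡ 0 (mod 2).
  s_3 = 1 + 0 + 1 + 0 = 2 ≡ 0 (mod 2).
s = (1, 0, 0)^T — this equals column 4 of H (binary 100), so error is at position 4.
Correct: flip bit 4 of r = 1101110 to get c = 1100110.


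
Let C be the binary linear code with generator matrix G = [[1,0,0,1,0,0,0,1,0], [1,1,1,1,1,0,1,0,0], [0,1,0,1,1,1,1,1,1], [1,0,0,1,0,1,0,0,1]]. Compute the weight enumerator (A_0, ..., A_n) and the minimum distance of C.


Weight distribution: A_0 = 1, A_2 = 1, A_3 = 3, A_4 = 3, A_5 = 3, A_6 = 3, A_7 = 1, A_9 = 1. Minimum distance d = 2.

Enumerate all 2^4 = 16 messages m ∈ F_2^4.
For each, compute codeword c = mG in F_2^9, then tally its weight.
  m = 0000 → c = 000000000, weight = 0.
  m = 1000 → c = 100100010, weight = 3.
  m = 0100 → c = 111110100, weight = 6.
  m = 1100 → c = 011010110, weight = 5.
  m = 0010 → c = 010111111, weight = 7.
  m = 1010 → c = 110011101, weight = 6.
  m = 0110 → c = 101001011, weight = 5.
  m = 1110 → c = 001101001, weight = 4.
  m = 0001 → c = 100101001, weight = 4.
  m = 1001 → c = 000001011, weight = 3.
  m = 0101 → c = 011011101, weight = 6.
  m = 1101 → c = 111111111, weight = 9.
  m = 0011 → c = 110010110, weight = 5.
  m = 1011 → c = 010110100, weight = 4.
  m = 0111 → c = 001100010, weight = 3.
  m = 1111 → c = 101000000, weight = 2.
Tally weights:
  weight 0: 1 codewords.
  weight 2: 1 codewords.
  weight 3: 3 codewords.
  weight 4: 3 codewords.
  weight 5: 3 codewords.
  weight 6: 3 codewords.
  weight 7: 1 codewords.
  weight 9: 1 codewords.
Minimum distance d = smallest w > 0 with A_w > 0 = 2.
Sanity: Σ A_w = 16 = 2^4 = 16 ✓.


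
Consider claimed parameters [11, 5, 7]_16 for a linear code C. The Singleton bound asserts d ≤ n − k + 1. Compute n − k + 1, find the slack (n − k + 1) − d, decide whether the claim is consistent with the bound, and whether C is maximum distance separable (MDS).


Singleton RHS = n − k + 1 = 7, slack = 0, bound satisfied, MDS.

Singleton bound: d ≤ n − k + 1.
Here n = 11, k = 5, so n − k + 1 = 7.
Given d = 7, check d ≤ 7: YES.
Slack = (n − k + 1) − d = 0.
The code is MDS (slack = 0).
Description: the claimed parameters are [11, 5, 7]_16; such a code would be MDS (meets Singleton bound).


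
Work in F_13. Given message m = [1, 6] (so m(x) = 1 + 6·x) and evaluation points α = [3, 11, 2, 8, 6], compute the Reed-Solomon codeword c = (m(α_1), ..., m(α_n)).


c = [6, 2, 0, 10, 11]

Message polynomial: m(x) = 1 + 6·x (mod 13).
For each evaluation point α_i, compute m(α_i) mod 13:
  α_1 = 3: Horner steps 6 → 6, so m(3) = 6.
  α_2 = 11: Horner steps 6 → 2, so m(11) = 2.
  α_3 = 2: Horner steps 6 → 0, so m(2) = 0.
  α_4 = 8: Horner steps 6 → 10, so m(8) = 10.
  α_5 = 6: Horner steps 6 → 11, so m(6) = 11.
Codeword c = [6, 2, 0, 10, 11] ∈ F_13^5.


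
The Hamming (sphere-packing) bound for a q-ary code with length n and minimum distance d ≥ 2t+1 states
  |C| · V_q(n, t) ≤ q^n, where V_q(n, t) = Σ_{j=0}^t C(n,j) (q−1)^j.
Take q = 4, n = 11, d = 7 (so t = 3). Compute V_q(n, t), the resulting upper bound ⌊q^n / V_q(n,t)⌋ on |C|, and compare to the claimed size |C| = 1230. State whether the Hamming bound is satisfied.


V_q(n, t) = 4984, q^n = 4194304, Hamming bound = 841, |C| = 1230 > bound (violated).

Step 1: Compute V_q(n, t) = Σ_{j=0}^3 C(n, j) (q−1)^j.
  j = 0: C(11,0)·(3)^0 = 1·1 = 1.
  j = 1: C(11,1)·(3)^1 = 11·3 = 33.
  j = 2: C(11,2)·(3)^2 = 55·9 = 495.
  j = 3: C(11,3)·(3)^3 = 165·27 = 4455.
  V_q(n, t) = 1 + 33 + 495 + 4455 = 4984.
Step 2: q^n = 4^11 = 4194304.
Step 3: Hamming bound ⌊q^n / V_q(n,t)⌋ = ⌊4194304/4984⌋ = 841.
Step 4: Compare |C| = 1230 to 841: violated.
The claimed |C| lies above the Hamming bound, so no 4-ary code of length 11 with d ≥ 7 can have 1230 codewords.


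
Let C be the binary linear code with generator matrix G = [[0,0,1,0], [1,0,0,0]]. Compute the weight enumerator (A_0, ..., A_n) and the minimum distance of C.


Weight distribution: A_0 = 1, A_1 = 2, A_2 = 1. Minimum distance d = 1.

Enumerate all 2^2 = 4 messages m ∈ F_2^2.
For each, compute codeword c = mG in F_2^4, then tally its weight.
  m = 00 → c = 0000, weight = 0.
  m = 10 → c = 0010, weight = 1.
  m = 01 → c = 1000, weight = 1.
  m = 11 → c = 1010, weight = 2.
Tally weights:
  weight 0: 1 codewords.
  weight 1: 2 codewords.
  weight 2: 1 codewords.
Minimum distance d = smallest w > 0 with A_w > 0 = 1.
Sanity: Σ A_w = 4 = 2^2 = 4 ✓.


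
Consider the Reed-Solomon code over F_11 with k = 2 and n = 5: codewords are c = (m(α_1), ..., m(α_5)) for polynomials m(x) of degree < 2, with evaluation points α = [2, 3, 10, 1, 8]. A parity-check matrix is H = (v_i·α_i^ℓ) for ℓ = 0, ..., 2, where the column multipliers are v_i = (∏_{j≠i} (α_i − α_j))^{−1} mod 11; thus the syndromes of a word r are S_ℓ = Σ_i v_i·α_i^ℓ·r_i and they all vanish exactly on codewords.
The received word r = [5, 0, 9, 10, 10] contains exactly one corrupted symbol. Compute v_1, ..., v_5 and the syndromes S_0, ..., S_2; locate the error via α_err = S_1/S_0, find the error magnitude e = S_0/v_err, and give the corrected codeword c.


S = (10, 3, 2), error at position 5, error magnitude e = 2, c = [5, 0, 9, 10, 8].

Step 1: column multipliers v_i = (∏_{j≠i}(α_i − α_j))^{−1} mod 11.
  i = 1 (α = 2): (2−3)(2−10)(2−1)(2−8) = (−1)·(−8)·1·(−6) = −48 ≡ 7, so v_1 = 7^{−1} = 8 (mod 11).
  i = 2 (α = 3): (3−2)(3−10)(3−1)(3−8) = 1·(−7)·2·(−5) = 70 ≡ 4, so v_2 = 4^{−1} = 3 (mod 11).
  i = 3 (α = 10): (10−2)(10−3)(10−1)(10−8) = 8·7·9·2 = 1008 ≡ 7, so v_3 = 7^{−1} = 8 (mod 11).
  i = 4 (α = 1): (1−2)(1−3)(1−10)(1−8) = (−1)·(−2)·(−9)·(−7) = 126 ≡ 5, so v_4 = 5^{−1} = 9 (mod 11).
  i = 5 (α = 8): (8−2)(8−3)(8−10)(8−1) = 6·5·(−2)·7 = −420 ≡ 9, so v_5 = 9^{−1} = 5 (mod 11).
  v = [8, 3, 8, 9, 5].
Step 2: syndromes of r = [5, 0, 9, 10, 10] (all sums mod 11).
  S_0 = Σ v_i r_i = 8·5 + 3·0 + 8·9 + 9·10 + 5·10 = 252 ≡ 10.
  S_1 = Σ v_i α_i r_i = 8·2·5 + 3·3·0 + 8·10·9 + 9·1·10 + 5·8·10 = 1290 ≡ 3.
  α_i^2 mod 11 = [4, 9, 1, 1, 9].
  S_2 = Σ v_i α_i^2 r_i = 8·4·5 + 3·9·0 + 8·1·9 + 9·1·10 + 5·9·10 = 772 ≡ 2.
  S = (10, 3, 2) ≠ 0, so r is not a codeword (an error is present).
Step 3: locate the error. For a single error e at position i, S_ℓ = v_i·e·α_i^ℓ, so α_err = S_1/S_0.
  S_0^{−1} = 10^{−1} = 10 (mod 11), so α_err = 3·10 = 30 ≡ 8 = α_5. Error position i = 5.
  Consistency check: S_2/S_1 = 2·4 = 8 ≡ 8 = α_err ✓ (single-error assumption holds).
Step 4: error magnitude e = S_0/v_5 = S_0·∏_{j≠5}(α_5 − α_j) = 10·9 = 90 ≡ 2 (mod 11).
Step 5: correct position 5: c_5 = r_5 − e = 10 − 2 ≡ 8 (mod 11). Hence c = [5, 0, 9, 10, 8].
  Check: interpolating c through the α_i gives m(x) = 4 + 6·x (degree < 2) with m(α_i) = c_i for every i, so c is indeed a codeword.


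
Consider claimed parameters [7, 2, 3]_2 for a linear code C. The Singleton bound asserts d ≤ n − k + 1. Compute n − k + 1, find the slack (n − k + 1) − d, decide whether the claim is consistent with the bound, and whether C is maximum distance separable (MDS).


Singleton RHS = n − k + 1 = 6, slack = 3, bound satisfied, not MDS.

Singleton bound: d ≤ n − k + 1.
Here n = 7, k = 2, so n − k + 1 = 6.
Given d = 3, check d ≤ 6: YES.
Slack = (n − k + 1) − d = 3.
The code is NOT MDS (slack = 3 > 0).
Description: the claimed parameters are [7, 2, 3]_2; such a code would be non-MDS.


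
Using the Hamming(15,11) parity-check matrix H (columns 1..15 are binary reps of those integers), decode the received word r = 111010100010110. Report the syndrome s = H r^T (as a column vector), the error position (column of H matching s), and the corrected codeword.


s = (1, 0, 1, 0)^T, error position = 10, corrected codeword c = 111010100110110

Compute s = H r^T mod 2 one row at a time:
  s_1 = 0 + 0 + 0 + 1 + 0 + 1 + 1 + 0 = 3 ≡ 1 (mod 2).
  s_2 = 0 + 1 + 0 + 1 + 0 + 1 + 1 + 0 = 4 ≡ 0 (mod 2).
  s_3 = 1 + 1 + 0 + 1 + 0 + 1 + 1 + 0 = 5 ≡ 1 (mod 2).
  s_4 = 1 + 1 + 1 + 1 + 0 + 1 + 1 + 0 = 6 ≡ 0 (mod 2).
s = (1, 0, 1, 0)^T — this equals column 10 of H (binary 1010), so error is at position 10.
Correct: flip bit 10 of r = 111010100010110 to get c = 111010100110110.


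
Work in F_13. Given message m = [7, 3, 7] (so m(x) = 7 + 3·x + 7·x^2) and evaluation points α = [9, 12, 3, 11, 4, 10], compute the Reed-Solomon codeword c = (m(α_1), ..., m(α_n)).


c = [3, 11, 1, 3, 1, 9]

Message polynomial: m(x) = 7 + 3·x + 7·x^2 (mod 13).
For each evaluation point α_i, compute m(α_i) mod 13:
  α_1 = 9: Horner steps 7 → 1 → 3, so m(9) = 3.
  α_2 = 12: Horner steps 7 → 9 → 11, so m(12) = 11.
  α_3 = 3: Horner steps 7 → 11 → 1, so m(3) = 1.
  α_4 = 11: Horner steps 7 → 2 → 3, so m(11) = 3.
  α_5 = 4: Horner steps 7 → 5 → 1, so m(4) = 1.
  α_6 = 10: Horner steps 7 → 8 → 9, so m(10) = 9.
Codeword c = [3, 11, 1, 3, 1, 9] ∈ F_13^6.


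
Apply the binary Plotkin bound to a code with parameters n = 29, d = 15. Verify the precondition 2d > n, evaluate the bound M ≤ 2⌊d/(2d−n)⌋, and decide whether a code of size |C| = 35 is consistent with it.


Plotkin bound M ≤ 30; given |C| = 35 > bound (violated).

Check applicability: 2d = 30, n = 29.
2d − n = 1 > 0, so Plotkin applies.
Compute d/(2d−n) = 15/1 ≈ 15.0000.
⌊d/(2d−n)⌋ = 15.
Plotkin bound: M ≤ 2·15 = 30.
Given |C| = 35, check: VIOLATED.
This |C| is above the Plotkin bound, so no binary code with n = 29, d = 15 and 35 codewords exists.


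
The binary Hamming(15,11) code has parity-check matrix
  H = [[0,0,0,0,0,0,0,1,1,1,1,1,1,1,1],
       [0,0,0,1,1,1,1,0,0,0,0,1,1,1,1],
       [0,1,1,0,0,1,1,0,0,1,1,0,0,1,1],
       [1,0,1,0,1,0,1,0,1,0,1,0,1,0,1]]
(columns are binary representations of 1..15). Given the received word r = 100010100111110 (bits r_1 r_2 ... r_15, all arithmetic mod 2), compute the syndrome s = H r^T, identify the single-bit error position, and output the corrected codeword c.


s = (1, 1, 0, 1)^T, error position = 13, corrected codeword c = 100010100111010

Compute s = H r^T mod 2 one row at a time:
  s_1 = 0 + 0 + 1 + 1 + 1 + 1 + 1 + 0 = 5 ≡ 1 (mod 2).
  s_2 = 0 + 1 + 0 + 1 + 1 + 1 + 1 + 0 = 5 ≡ 1 (mod 2).
  s_3 = 0 + 0 + 0 + 1 + 1 + 1 + 1 + 0 = 4 ≡ 0 (mod 2).
  s_4 = 1 + 0 + 1 + 1 + 0 + 1 + 1 + 0 = 5 ≡ 1 (mod 2).
s = (1, 1, 0, 1)^T — this equals column 13 of H (binary 1101), so error is at position 13.
Correct: flip bit 13 of r = 100010100111110 to get c = 100010100111010.


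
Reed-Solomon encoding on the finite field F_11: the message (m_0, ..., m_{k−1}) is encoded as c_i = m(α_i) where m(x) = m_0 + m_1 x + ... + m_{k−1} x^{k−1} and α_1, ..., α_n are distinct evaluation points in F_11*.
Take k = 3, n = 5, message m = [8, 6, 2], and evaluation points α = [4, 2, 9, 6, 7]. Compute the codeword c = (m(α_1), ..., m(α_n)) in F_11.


c = [9, 6, 4, 6, 5]

Message polynomial: m(x) = 8 + 6·x + 2·x^2 (mod 11).
For each evaluation point α_i, compute m(α_i) mod 11:
  α_1 = 4: Horner steps 2 → 3 → 9, so m(4) = 9.
  α_2 = 2: Horner steps 2 → 10 → 6, so m(2) = 6.
  α_3 = 9: Horner steps 2 → 2 → 4, so m(9) = 4.
  α_4 = 6: Horner steps 2 → 7 → 6, so m(6) = 6.
  α_5 = 7: Horner steps 2 → 9 → 5, so m(7) = 5.
Codeword c = [9, 6, 4, 6, 5] ∈ F_11^5.


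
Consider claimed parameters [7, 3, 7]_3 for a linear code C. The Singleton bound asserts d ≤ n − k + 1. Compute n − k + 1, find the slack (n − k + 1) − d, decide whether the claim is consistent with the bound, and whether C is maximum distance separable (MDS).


Singleton RHS = n − k + 1 = 5, slack = -2, bound violated (no such code; not MDS).

Singleton bound: d ≤ n − k + 1.
Here n = 7, k = 3, so n − k + 1 = 5.
Given d = 7, check d ≤ 5: NO.
Slack = (n − k + 1) − d = -2.
The slack is negative: d = 7 exceeds n − k + 1 = 5 by 2, so the Singleton bound is violated and no linear [7, 3, 7]_3 code can exist. In particular it is not MDS (MDS requires d = n − k + 1 exactly).
Description: the claimed parameters are [7, 3, 7]_3; such a code would be impossible (violates the Singleton bound).
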